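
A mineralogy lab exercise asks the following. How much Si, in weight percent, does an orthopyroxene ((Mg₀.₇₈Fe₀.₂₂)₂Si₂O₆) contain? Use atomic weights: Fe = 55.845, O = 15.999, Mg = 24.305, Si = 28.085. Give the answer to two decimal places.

26.17 weight percent

M((Mg₀.₇₈Fe₀.₂₂)₂Si₂O₆) = 214.652 g/mol.
Si contributes 2 × 28.085 = 56.170 g per mole.
56.170/214.652 = 0.2617 → 26.17%.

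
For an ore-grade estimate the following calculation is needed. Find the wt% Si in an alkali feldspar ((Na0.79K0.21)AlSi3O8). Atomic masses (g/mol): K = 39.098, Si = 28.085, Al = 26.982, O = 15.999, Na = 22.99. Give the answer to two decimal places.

31.72 wt%

Molar mass of (Na0.79K0.21)AlSi3O8: 0.79*22.99 + 0.21*39.098 + 1*26.982 + 3*28.085 + 8*15.999 = 265.602 g/mol.
Mass of Si per formula unit: 3 × 28.085 = 84.255 g.
Weight fraction Si = 84.255 / 265.602 = 0.3172.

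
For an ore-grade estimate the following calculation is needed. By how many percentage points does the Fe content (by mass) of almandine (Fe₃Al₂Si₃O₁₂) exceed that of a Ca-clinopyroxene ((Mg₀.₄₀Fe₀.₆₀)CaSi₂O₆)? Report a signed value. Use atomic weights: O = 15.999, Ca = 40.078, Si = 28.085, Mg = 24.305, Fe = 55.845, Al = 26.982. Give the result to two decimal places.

19.43 percentage points

First mineral: 167.535 g Fe in 497.742 g formula = 33.66 wt% Fe.
Second mineral: 33.507 g Fe in 235.471 g formula = 14.23 wt% Fe.
33.66% − 14.23% gives a difference of 19.43 percentage points.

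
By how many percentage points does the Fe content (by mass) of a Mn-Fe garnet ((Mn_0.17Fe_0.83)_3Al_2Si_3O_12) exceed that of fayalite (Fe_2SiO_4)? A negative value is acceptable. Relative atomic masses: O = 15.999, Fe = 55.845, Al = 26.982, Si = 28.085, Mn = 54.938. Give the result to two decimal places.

M((Mn_0.17Fe_0.83)_3Al_2Si_3O_12) = 497.279 g/mol, so wt% Fe = 139.054/497.279 × 100 = 27.96%.
M(Fe_2SiO_4) = 203.771 g/mol, so wt% Fe = 111.690/203.771 × 100 = 54.81%.
27.96 − 54.81 = -26.85 pp.

-26.85 percentage points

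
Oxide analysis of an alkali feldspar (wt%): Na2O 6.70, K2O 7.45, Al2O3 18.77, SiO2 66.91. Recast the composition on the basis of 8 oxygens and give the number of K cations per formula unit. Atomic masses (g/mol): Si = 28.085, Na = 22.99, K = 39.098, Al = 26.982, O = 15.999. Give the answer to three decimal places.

6.70 wt% Na2O ÷ 61.979 g/mol = 0.10810 mol, giving 0.21620 Na and 0.10810 O.
7.45 wt% K2O ÷ 94.195 g/mol = 0.07909 mol, giving 0.15818 K and 0.07909 O.
18.77 wt% Al2O3 ÷ 101.961 g/mol = 0.18409 mol, giving 0.36818 Al and 0.55227 O.
66.91 wt% SiO2 ÷ 60.083 g/mol = 1.11363 mol, giving 1.11363 Si and 2.22726 O.
Oxygen sums to 2.96672; scaling by 8/2.96672 = 2.69658 puts the formula on 8 O.
K: 0.15818 × 2.69658 = 0.427 atoms per formula unit.

0.427 K apfu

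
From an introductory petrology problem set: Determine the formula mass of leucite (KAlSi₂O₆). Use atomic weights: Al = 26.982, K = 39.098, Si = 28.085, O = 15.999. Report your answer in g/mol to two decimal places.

218.24 g/mol

K: 1 × 39.098 = 39.0980
Al: 1 × 26.982 = 26.9820
Si: 2 × 28.085 = 56.1700
O: 6 × 15.999 = 95.9940
Summing the contributions gives the formula mass.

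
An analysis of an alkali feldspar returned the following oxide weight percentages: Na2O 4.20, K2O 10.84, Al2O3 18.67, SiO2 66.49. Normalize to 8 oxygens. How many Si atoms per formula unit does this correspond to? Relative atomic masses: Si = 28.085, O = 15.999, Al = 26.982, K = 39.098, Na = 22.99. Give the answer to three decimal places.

3.006 Si apfu

4.20 wt% Na2O ÷ 61.979 g/mol = 0.06776 mol, giving 0.13552 Na and 0.06776 O.
10.84 wt% K2O ÷ 94.195 g/mol = 0.11508 mol, giving 0.23016 K and 0.11508 O.
18.67 wt% Al2O3 ÷ 101.961 g/mol = 0.18311 mol, giving 0.36622 Al and 0.54933 O.
66.49 wt% SiO2 ÷ 60.083 g/mol = 1.10664 mol, giving 1.10664 Si and 2.21328 O.
Oxygen sums to 2.94545; scaling by 8/2.94545 = 2.71605 puts the formula on 8 O.
Si: 1.10664 × 2.71605 = 3.006 atoms per formula unit.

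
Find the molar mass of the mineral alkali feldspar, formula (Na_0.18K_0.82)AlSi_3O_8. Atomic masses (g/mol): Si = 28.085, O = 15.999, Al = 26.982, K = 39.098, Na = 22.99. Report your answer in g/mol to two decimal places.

Na: 0.18 × 22.99 = 4.1382
K: 0.82 × 39.098 = 32.0604
Al: 1 × 26.982 = 26.9820
Si: 3 × 28.085 = 84.2550
O: 8 × 15.999 = 127.9920
Summing the contributions gives the formula mass.

275.43 g/mol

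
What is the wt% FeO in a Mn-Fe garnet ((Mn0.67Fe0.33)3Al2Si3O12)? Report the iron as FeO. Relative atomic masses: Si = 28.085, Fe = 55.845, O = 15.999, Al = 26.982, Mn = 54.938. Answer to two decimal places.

14.34 wt%

Formula mass = 495.919 g/mol.
0.99 Fe → 0.9900 mol FeO per formula unit; M(FeO) = 71.844, so FeO mass = 71.126 g.
71.126/495.919 × 100 = 14.34 wt%.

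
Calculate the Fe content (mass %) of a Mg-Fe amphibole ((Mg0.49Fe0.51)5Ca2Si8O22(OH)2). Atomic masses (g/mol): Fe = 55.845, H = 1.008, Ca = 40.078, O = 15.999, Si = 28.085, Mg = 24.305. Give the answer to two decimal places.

Molar mass of (Mg0.49Fe0.51)5Ca2Si8O22(OH)2: 2.45*24.305 + 2.55*55.845 + 2*40.078 + 8*28.085 + 24*15.999 + 2*1.008 = 892.780 g/mol.
Mass of Fe per formula unit: 2.55 × 55.845 = 142.405 g.
Weight fraction Fe = 142.405 / 892.780 = 0.1595.

15.95 mass %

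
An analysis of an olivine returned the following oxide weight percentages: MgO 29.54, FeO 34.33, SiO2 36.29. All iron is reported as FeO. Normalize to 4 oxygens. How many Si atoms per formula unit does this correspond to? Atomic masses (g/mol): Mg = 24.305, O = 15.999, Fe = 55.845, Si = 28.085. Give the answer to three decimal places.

MgO: 29.54/40.304 = 0.73293 mol → 0.73293 mol Mg, 0.73293 mol O.
FeO: 34.33/71.844 = 0.47784 mol → 0.47784 mol Fe, 0.47784 mol O.
SiO2: 36.29/60.083 = 0.60400 mol → 0.60400 mol Si, 1.20800 mol O.
Total oxygen = 2.41877 mol. Normalization factor = 4/2.41877 = 1.65373.
Si per 4 O = 0.60400 × 1.65373 = 0.999.

0.999 Si apfu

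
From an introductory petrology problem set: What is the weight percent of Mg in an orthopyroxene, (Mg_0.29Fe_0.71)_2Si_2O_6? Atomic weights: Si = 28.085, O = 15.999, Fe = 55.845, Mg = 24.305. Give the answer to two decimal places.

Formula mass = 0.58*24.305 + 1.42*55.845 + 2*28.085 + 6*15.999 = 245.561 g/mol, of which 14.097 g is Mg.
So Mg makes up 14.097/245.561 = 0.0574 of the mass, i.e. 5.74%.

5.74 mass %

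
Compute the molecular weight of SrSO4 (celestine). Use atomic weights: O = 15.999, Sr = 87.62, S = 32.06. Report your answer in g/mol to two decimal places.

183.68 g/mol

Sr: 1 × 87.62 = 87.6200
S: 1 × 32.06 = 32.0600
O: 4 × 15.999 = 63.9960
Summing the contributions gives the formula mass.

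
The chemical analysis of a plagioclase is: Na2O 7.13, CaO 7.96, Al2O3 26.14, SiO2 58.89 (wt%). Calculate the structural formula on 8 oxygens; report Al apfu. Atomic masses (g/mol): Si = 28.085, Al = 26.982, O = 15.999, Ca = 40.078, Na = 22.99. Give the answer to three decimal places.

7.13 wt% Na2O ÷ 61.979 g/mol = 0.11504 mol, giving 0.23008 Na and 0.11504 O.
7.96 wt% CaO ÷ 56.077 g/mol = 0.14195 mol, giving 0.14195 Ca and 0.14195 O.
26.14 wt% Al2O3 ÷ 101.961 g/mol = 0.25637 mol, giving 0.51274 Al and 0.76911 O.
58.89 wt% SiO2 ÷ 60.083 g/mol = 0.98014 mol, giving 0.98014 Si and 1.96028 O.
Oxygen sums to 2.98638; scaling by 8/2.98638 = 2.67883 puts the formula on 8 O.
Al: 0.51274 × 2.67883 = 1.374 atoms per formula unit.

1.374 Al apfu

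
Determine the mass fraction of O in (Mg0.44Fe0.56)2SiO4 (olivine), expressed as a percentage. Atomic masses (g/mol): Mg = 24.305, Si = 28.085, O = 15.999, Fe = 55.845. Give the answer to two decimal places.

36.36 wt%

M((Mg0.44Fe0.56)2SiO4) = 176.016 g/mol.
O contributes 4 × 15.999 = 63.996 g per mole.
63.996/176.016 = 0.3636 → 36.36%.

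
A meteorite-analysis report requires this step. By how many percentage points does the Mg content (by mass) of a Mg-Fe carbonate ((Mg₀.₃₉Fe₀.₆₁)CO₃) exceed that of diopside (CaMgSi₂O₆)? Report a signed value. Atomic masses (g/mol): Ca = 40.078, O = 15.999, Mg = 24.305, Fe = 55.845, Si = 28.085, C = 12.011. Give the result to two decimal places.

-2.07 percentage points

First mineral: 9.479 g Mg in 103.552 g formula = 9.15 wt% Mg.
Second mineral: 24.305 g Mg in 216.547 g formula = 11.22 wt% Mg.
9.15% − 11.22% gives a difference of -2.07 percentage points.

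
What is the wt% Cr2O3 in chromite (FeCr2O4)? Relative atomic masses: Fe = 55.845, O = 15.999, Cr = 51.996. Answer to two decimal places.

M(FeCr2O4) = 223.833 g/mol; M(Cr2O3) = 151.989 g/mol.
Moles Cr2O3 per formula unit = 2 Cr ÷ 2 = 1.0000.
Cr2O3 fraction = (1.0000 × 151.989) / 223.833 = 151.989/223.833 = 0.6790.

67.90 wt%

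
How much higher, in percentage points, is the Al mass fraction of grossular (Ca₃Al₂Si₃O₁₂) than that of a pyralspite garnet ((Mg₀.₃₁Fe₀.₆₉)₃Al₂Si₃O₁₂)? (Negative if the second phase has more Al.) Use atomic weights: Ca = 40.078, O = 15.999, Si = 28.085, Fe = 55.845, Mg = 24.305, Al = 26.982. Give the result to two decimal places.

First mineral: 53.964 g Al in 450.441 g formula = 11.98 wt% Al.
Second mineral: 53.964 g Al in 468.410 g formula = 11.52 wt% Al.
11.98% − 11.52% gives a difference of 0.46 percentage points.

0.46 percentage points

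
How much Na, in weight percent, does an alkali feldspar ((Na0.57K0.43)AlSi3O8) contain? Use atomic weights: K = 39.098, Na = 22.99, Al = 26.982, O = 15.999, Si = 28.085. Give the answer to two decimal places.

4.87 weight percent

M((Na0.57K0.43)AlSi3O8) = 269.145 g/mol.
Na contributes 0.57 × 22.99 = 13.104 g per mole.
13.104/269.145 = 0.0487 → 4.87%.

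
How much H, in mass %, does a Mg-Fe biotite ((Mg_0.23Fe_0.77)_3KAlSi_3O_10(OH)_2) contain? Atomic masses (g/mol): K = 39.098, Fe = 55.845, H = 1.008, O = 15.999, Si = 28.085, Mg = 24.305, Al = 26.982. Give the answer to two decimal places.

0.41 mass %

M((Mg_0.23Fe_0.77)_3KAlSi_3O_10(OH)_2) = 490.111 g/mol.
H contributes 2 × 1.008 = 2.016 g per mole.
2.016/490.111 = 0.0041 → 0.41%.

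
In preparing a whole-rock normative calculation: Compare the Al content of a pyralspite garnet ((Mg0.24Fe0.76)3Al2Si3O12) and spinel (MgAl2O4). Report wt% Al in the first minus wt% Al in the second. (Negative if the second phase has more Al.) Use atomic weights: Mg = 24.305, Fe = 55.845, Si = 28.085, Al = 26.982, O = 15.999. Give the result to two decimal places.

-26.57 percentage points

M((Mg0.24Fe0.76)3Al2Si3O12) = 475.033 g/mol, so wt% Al = 53.964/475.033 × 100 = 11.36%.
M(MgAl2O4) = 142.265 g/mol, so wt% Al = 53.964/142.265 × 100 = 37.93%.
11.36 − 37.93 = -26.57 pp.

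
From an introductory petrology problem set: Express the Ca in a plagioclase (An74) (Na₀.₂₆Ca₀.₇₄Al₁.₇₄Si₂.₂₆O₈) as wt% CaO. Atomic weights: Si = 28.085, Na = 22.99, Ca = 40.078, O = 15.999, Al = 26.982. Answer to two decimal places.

15.14 wt%

M(Na₀.₂₆Ca₀.₇₄Al₁.₇₄Si₂.₂₆O₈) = 274.048 g/mol; M(CaO) = 56.077 g/mol.
Moles CaO per formula unit = 0.74 Ca ÷ 1 = 0.7400.
CaO fraction = (0.7400 × 56.077) / 274.048 = 41.497/274.048 = 0.1514.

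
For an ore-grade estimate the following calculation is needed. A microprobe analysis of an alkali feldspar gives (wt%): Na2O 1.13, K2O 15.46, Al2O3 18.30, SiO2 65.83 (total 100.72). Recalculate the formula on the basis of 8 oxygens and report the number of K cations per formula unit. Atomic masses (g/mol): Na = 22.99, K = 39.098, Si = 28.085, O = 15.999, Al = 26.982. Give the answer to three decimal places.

0.902 K apfu

Na2O (M=61.979): mol = 0.01823; Na = 0.03646, O = 0.01823.
K2O (M=94.195): mol = 0.16413; K = 0.32826, O = 0.16413.
Al2O3 (M=101.961): mol = 0.17948; Al = 0.35896, O = 0.53844.
SiO2 (M=60.083): mol = 1.09565; Si = 1.09565, O = 2.19130.
ΣO = 2.91210; factor = 8/ΣO = 2.74716.
K apfu = 0.32826 × 2.74716 = 0.902.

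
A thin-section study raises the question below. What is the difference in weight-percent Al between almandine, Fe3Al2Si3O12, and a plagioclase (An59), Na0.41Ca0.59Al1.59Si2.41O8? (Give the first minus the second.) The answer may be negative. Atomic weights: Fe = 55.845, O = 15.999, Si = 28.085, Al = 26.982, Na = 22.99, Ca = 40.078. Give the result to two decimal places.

-4.95 percentage points

M(Fe3Al2Si3O12) = 497.742 g/mol, so wt% Al = 53.964/497.742 × 100 = 10.84%.
M(Na0.41Ca0.59Al1.59Si2.41O8) = 271.650 g/mol, so wt% Al = 42.901/271.650 × 100 = 15.79%.
10.84 − 15.79 = -4.95 pp.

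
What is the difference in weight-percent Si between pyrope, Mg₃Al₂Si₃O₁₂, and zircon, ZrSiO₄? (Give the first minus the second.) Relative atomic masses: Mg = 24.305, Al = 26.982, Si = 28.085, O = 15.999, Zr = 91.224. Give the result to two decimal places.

5.58 percentage points

M(Mg₃Al₂Si₃O₁₂) = 403.122 g/mol, so wt% Si = 84.255/403.122 × 100 = 20.90%.
M(ZrSiO₄) = 183.305 g/mol, so wt% Si = 28.085/183.305 × 100 = 15.32%.
20.90 − 15.32 = 5.58 pp.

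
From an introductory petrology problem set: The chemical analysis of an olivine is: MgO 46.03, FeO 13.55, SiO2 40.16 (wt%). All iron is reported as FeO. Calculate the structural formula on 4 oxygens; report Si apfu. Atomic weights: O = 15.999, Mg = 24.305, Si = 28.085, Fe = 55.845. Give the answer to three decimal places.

46.03 wt% MgO ÷ 40.304 g/mol = 1.14207 mol, giving 1.14207 Mg and 1.14207 O.
13.55 wt% FeO ÷ 71.844 g/mol = 0.18860 mol, giving 0.18860 Fe and 0.18860 O.
40.16 wt% SiO2 ÷ 60.083 g/mol = 0.66841 mol, giving 0.66841 Si and 1.33682 O.
Oxygen sums to 2.66749; scaling by 4/2.66749 = 1.49954 puts the formula on 4 O.
Si: 0.66841 × 1.49954 = 1.002 atoms per formula unit.

1.002 Si apfu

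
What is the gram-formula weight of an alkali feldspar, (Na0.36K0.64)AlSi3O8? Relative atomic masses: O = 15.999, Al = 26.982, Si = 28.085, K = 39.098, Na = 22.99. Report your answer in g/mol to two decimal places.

Na: 0.36 × 22.99 = 8.2764
K: 0.64 × 39.098 = 25.0227
Al: 1 × 26.982 = 26.9820
Si: 3 × 28.085 = 84.2550
O: 8 × 15.999 = 127.9920
Summing the contributions gives the formula mass.

272.53 g/mol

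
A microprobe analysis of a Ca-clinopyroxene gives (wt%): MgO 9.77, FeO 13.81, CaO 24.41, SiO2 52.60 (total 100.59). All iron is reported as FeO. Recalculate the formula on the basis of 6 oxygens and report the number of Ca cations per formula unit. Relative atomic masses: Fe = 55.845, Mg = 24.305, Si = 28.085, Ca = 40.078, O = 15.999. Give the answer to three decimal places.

9.77 wt% MgO ÷ 40.304 g/mol = 0.24241 mol, giving 0.24241 Mg and 0.24241 O.
13.81 wt% FeO ÷ 71.844 g/mol = 0.19222 mol, giving 0.19222 Fe and 0.19222 O.
24.41 wt% CaO ÷ 56.077 g/mol = 0.43529 mol, giving 0.43529 Ca and 0.43529 O.
52.60 wt% SiO2 ÷ 60.083 g/mol = 0.87546 mol, giving 0.87546 Si and 1.75092 O.
Oxygen sums to 2.62084; scaling by 6/2.62084 = 2.28934 puts the formula on 6 O.
Ca: 0.43529 × 2.28934 = 0.997 atoms per formula unit.

0.997 Ca apfu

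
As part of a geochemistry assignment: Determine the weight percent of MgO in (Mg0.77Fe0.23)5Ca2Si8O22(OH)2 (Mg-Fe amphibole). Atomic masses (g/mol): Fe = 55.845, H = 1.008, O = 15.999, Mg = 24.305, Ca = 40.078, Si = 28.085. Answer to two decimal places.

M((Mg0.77Fe0.23)5Ca2Si8O22(OH)2) = 848.624 g/mol; M(MgO) = 40.304 g/mol.
Moles MgO per formula unit = 3.85 Mg ÷ 1 = 3.8500.
MgO fraction = (3.8500 × 40.304) / 848.624 = 155.170/848.624 = 0.1828.

18.28 wt%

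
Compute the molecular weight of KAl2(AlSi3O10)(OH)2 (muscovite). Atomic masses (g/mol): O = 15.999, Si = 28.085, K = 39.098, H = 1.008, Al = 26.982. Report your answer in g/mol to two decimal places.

398.30 g/mol

M = 1*39.098 + 3*26.982 + 3*28.085 + 12*15.999 + 2*1.008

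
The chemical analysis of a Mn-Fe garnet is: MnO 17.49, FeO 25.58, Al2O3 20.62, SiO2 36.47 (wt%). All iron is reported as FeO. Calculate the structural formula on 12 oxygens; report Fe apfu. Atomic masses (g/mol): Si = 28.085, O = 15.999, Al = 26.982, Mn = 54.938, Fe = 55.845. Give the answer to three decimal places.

MnO (M=70.937): mol = 0.24656; Mn = 0.24656, O = 0.24656.
FeO (M=71.844): mol = 0.35605; Fe = 0.35605, O = 0.35605.
Al2O3 (M=101.961): mol = 0.20223; Al = 0.40446, O = 0.60669.
SiO2 (M=60.083): mol = 0.60699; Si = 0.60699, O = 1.21398.
ΣO = 2.42328; factor = 12/ΣO = 4.95197.
Fe apfu = 0.35605 × 4.95197 = 1.763.

1.763 Fe apfu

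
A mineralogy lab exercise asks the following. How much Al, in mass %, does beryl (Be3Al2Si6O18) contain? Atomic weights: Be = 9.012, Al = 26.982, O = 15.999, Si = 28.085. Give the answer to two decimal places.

Formula mass = 3·9.012 + 2·26.982 + 6·28.085 + 18·15.999 = 537.492 g/mol, of which 53.964 g is Al.
So Al makes up 53.964/537.492 = 0.1004 of the mass, i.e. 10.04%.

10.04 mass %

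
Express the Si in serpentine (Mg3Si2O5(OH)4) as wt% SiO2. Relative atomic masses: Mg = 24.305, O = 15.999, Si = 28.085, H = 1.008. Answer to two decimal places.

43.36 wt%

Formula mass = 277.108 g/mol.
2 Si → 2.0000 mol SiO2 per formula unit; M(SiO2) = 60.083, so SiO2 mass = 120.166 g.
120.166/277.108 × 100 = 43.36 wt%.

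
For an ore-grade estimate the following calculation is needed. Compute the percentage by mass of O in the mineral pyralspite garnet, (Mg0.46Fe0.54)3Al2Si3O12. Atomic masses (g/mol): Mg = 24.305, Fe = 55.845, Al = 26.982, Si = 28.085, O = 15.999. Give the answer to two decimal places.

Molar mass of (Mg0.46Fe0.54)3Al2Si3O12: 1.38*24.305 + 1.62*55.845 + 2*26.982 + 3*28.085 + 12*15.999 = 454.217 g/mol.
Mass of O per formula unit: 12 × 15.999 = 191.988 g.
Weight fraction O = 191.988 / 454.217 = 0.4227.

42.27 weight percent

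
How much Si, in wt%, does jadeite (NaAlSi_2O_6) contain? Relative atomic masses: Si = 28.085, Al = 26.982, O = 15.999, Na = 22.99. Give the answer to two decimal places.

27.79 wt%

Formula mass = 1·22.99 + 1·26.982 + 2·28.085 + 6·15.999 = 202.136 g/mol, of which 56.170 g is Si.
So Si makes up 56.170/202.136 = 0.2779 of the mass, i.e. 27.79%.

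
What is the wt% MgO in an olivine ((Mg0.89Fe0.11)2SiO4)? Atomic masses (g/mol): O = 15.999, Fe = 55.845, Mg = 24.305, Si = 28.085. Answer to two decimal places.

Formula mass = 147.630 g/mol.
1.78 Mg → 1.7800 mol MgO per formula unit; M(MgO) = 40.304, so MgO mass = 71.741 g.
71.741/147.630 × 100 = 48.60 wt%.

48.60 wt%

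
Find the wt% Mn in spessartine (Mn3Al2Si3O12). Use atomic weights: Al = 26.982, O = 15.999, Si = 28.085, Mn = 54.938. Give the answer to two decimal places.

Molar mass of Mn3Al2Si3O12: 3·54.938 + 2·26.982 + 3·28.085 + 12·15.999 = 495.021 g/mol.
Mass of Mn per formula unit: 3 × 54.938 = 164.814 g.
Weight fraction Mn = 164.814 / 495.021 = 0.3329.

33.29 weight percent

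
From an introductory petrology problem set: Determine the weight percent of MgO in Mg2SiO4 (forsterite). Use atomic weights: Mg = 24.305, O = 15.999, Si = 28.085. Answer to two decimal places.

Formula mass = 140.691 g/mol.
2 Mg → 2.0000 mol MgO per formula unit; M(MgO) = 40.304, so MgO mass = 80.608 g.
80.608/140.691 × 100 = 57.29 wt%.

57.29 wt%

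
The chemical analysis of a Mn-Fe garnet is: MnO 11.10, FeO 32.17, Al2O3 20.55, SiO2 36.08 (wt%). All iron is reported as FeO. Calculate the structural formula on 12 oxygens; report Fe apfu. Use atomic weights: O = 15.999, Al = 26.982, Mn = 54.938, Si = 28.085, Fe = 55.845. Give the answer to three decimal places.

MnO (M=70.937): mol = 0.15648; Mn = 0.15648, O = 0.15648.
FeO (M=71.844): mol = 0.44778; Fe = 0.44778, O = 0.44778.
Al2O3 (M=101.961): mol = 0.20155; Al = 0.40310, O = 0.60465.
SiO2 (M=60.083): mol = 0.60050; Si = 0.60050, O = 1.20100.
ΣO = 2.40991; factor = 12/ΣO = 4.97944.
Fe apfu = 0.44778 × 4.97944 = 2.230.

2.230 Fe apfu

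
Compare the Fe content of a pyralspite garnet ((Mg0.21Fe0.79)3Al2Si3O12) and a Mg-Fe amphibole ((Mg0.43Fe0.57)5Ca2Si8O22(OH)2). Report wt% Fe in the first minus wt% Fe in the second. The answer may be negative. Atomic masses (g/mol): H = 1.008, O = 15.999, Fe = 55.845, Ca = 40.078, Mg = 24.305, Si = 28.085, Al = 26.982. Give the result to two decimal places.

Fe in (Mg0.21Fe0.79)3Al2Si3O12: molar mass 477.872 g/mol; 2.37×55.845 = 132.353 g → 27.70 wt%.
Fe in (Mg0.43Fe0.57)5Ca2Si8O22(OH)2: molar mass 902.242 g/mol; 2.85×55.845 = 159.158 g → 17.64 wt%.
Difference = 27.70 − 17.64 = 10.06 percentage points.

10.06 percentage points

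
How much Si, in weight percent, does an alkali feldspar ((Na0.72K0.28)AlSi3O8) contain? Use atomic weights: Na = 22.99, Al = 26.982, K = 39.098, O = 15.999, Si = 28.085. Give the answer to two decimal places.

31.59 weight percent

Molar mass of (Na0.72K0.28)AlSi3O8: 0.72*22.99 + 0.28*39.098 + 1*26.982 + 3*28.085 + 8*15.999 = 266.729 g/mol.
Mass of Si per formula unit: 3 × 28.085 = 84.255 g.
Weight fraction Si = 84.255 / 266.729 = 0.3159.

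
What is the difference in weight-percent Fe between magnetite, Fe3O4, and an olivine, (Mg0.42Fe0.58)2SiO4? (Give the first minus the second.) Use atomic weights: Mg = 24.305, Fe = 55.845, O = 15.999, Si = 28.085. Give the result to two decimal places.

Fe in Fe3O4: molar mass 231.531 g/mol; 3×55.845 = 167.535 g → 72.36 wt%.
Fe in (Mg0.42Fe0.58)2SiO4: molar mass 177.277 g/mol; 1.16×55.845 = 64.780 g → 36.54 wt%.
Difference = 72.36 − 36.54 = 35.82 percentage points.

35.82 percentage points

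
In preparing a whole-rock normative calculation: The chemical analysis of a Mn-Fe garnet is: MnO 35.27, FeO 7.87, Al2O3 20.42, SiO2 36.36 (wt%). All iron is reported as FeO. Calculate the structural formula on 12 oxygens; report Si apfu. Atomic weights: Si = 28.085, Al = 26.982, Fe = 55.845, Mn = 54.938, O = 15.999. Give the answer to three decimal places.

MnO (M=70.937): mol = 0.49720; Mn = 0.49720, O = 0.49720.
FeO (M=71.844): mol = 0.10954; Fe = 0.10954, O = 0.10954.
Al2O3 (M=101.961): mol = 0.20027; Al = 0.40054, O = 0.60081.
SiO2 (M=60.083): mol = 0.60516; Si = 0.60516, O = 1.21032.
ΣO = 2.41787; factor = 12/ΣO = 4.96305.
Si apfu = 0.60516 × 4.96305 = 3.003.

3.003 Si apfu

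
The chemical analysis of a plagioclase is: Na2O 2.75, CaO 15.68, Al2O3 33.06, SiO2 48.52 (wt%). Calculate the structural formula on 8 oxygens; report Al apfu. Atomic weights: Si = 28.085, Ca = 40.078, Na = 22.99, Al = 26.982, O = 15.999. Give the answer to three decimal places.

2.75 wt% Na2O ÷ 61.979 g/mol = 0.04437 mol, giving 0.08874 Na and 0.04437 O.
15.68 wt% CaO ÷ 56.077 g/mol = 0.27962 mol, giving 0.27962 Ca and 0.27962 O.
33.06 wt% Al2O3 ÷ 101.961 g/mol = 0.32424 mol, giving 0.64848 Al and 0.97272 O.
48.52 wt% SiO2 ÷ 60.083 g/mol = 0.80755 mol, giving 0.80755 Si and 1.61510 O.
Oxygen sums to 2.91181; scaling by 8/2.91181 = 2.74743 puts the formula on 8 O.
Al: 0.64848 × 2.74743 = 1.782 atoms per formula unit.

1.782 Al apfu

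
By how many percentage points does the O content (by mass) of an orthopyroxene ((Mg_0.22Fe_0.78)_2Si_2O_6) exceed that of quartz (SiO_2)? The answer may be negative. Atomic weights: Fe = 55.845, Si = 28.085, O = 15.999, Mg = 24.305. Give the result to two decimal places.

-14.86 percentage points

M((Mg_0.22Fe_0.78)_2Si_2O_6) = 249.976 g/mol, so wt% O = 95.994/249.976 × 100 = 38.40%.
M(SiO_2) = 60.083 g/mol, so wt% O = 31.998/60.083 × 100 = 53.26%.
38.40 − 53.26 = -14.86 pp.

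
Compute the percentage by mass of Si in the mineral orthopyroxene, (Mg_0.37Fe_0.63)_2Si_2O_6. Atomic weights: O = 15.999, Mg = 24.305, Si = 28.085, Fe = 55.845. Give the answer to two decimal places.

23.35 mass %

Formula mass = 0.74×24.305 + 1.26×55.845 + 2×28.085 + 6×15.999 = 240.514 g/mol, of which 56.170 g is Si.
So Si makes up 56.170/240.514 = 0.2335 of the mass, i.e. 23.35%.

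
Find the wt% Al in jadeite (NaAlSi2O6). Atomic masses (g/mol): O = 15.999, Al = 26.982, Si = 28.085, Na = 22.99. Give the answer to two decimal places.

Formula mass = 1·22.99 + 1·26.982 + 2·28.085 + 6·15.999 = 202.136 g/mol, of which 26.982 g is Al.
So Al makes up 26.982/202.136 = 0.1335 of the mass, i.e. 13.35%.

13.35 weight percent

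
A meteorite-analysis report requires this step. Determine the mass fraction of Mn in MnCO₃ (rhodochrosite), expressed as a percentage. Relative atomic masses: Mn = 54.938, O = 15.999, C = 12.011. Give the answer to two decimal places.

47.79 mass %

Molar mass of MnCO₃: 1*54.938 + 1*12.011 + 3*15.999 = 114.946 g/mol.
Mass of Mn per formula unit: 1 × 54.938 = 54.938 g.
Weight fraction Mn = 54.938 / 114.946 = 0.4779.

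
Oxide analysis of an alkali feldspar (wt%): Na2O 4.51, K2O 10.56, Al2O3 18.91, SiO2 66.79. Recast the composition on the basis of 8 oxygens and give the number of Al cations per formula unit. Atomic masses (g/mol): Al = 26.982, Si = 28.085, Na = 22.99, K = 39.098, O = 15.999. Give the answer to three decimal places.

Na2O (M=61.979): mol = 0.07277; Na = 0.14554, O = 0.07277.
K2O (M=94.195): mol = 0.11211; K = 0.22422, O = 0.11211.
Al2O3 (M=101.961): mol = 0.18546; Al = 0.37092, O = 0.55638.
SiO2 (M=60.083): mol = 1.11163; Si = 1.11163, O = 2.22326.
ΣO = 2.96452; factor = 8/ΣO = 2.69858.
Al apfu = 0.37092 × 2.69858 = 1.001.

1.001 Al apfu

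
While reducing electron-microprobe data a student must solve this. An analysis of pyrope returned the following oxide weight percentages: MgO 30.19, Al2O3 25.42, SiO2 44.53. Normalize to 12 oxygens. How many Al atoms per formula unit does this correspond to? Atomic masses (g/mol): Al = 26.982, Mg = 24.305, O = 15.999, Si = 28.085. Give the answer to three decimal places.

2.008 Al apfu

MgO (M=40.304): mol = 0.74906; Mg = 0.74906, O = 0.74906.
Al2O3 (M=101.961): mol = 0.24931; Al = 0.49862, O = 0.74793.
SiO2 (M=60.083): mol = 0.74114; Si = 0.74114, O = 1.48228.
ΣO = 2.97927; factor = 12/ΣO = 4.02783.
Al apfu = 0.49862 × 4.02783 = 2.008.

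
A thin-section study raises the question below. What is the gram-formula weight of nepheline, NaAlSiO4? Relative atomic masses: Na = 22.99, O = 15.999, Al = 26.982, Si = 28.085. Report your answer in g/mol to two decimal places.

M = 1(22.99) + 1(26.982) + 1(28.085) + 4(15.999)

142.05 g/mol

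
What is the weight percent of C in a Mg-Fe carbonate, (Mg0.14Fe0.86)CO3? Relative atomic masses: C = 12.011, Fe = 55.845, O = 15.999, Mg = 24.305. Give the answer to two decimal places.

Formula mass = 0.14*24.305 + 0.86*55.845 + 1*12.011 + 3*15.999 = 111.437 g/mol, of which 12.011 g is C.
So C makes up 12.011/111.437 = 0.1078 of the mass, i.e. 10.78%.

10.78 wt%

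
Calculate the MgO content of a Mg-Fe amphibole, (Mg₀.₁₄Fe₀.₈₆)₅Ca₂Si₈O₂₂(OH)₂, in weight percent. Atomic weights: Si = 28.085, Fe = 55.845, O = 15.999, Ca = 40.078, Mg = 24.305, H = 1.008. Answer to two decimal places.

Formula mass = 947.975 g/mol.
0.70 Mg → 0.7000 mol MgO per formula unit; M(MgO) = 40.304, so MgO mass = 28.213 g.
28.213/947.975 × 100 = 2.98 wt%.

2.98 wt%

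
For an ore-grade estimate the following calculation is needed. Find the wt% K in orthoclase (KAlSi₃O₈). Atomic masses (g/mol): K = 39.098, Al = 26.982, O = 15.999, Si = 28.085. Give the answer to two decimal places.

Formula mass = 1·39.098 + 1·26.982 + 3·28.085 + 8·15.999 = 278.327 g/mol, of which 39.098 g is K.
So K makes up 39.098/278.327 = 0.1405 of the mass, i.e. 14.05%.

14.05 mass %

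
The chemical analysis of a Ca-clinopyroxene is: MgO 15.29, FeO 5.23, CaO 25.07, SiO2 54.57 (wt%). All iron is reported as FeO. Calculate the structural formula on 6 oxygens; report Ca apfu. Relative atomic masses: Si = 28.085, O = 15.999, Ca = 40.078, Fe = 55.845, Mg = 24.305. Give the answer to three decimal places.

MgO: 15.29/40.304 = 0.37937 mol → 0.37937 mol Mg, 0.37937 mol O.
FeO: 5.23/71.844 = 0.07280 mol → 0.07280 mol Fe, 0.07280 mol O.
CaO: 25.07/56.077 = 0.44706 mol → 0.44706 mol Ca, 0.44706 mol O.
SiO2: 54.57/60.083 = 0.90824 mol → 0.90824 mol Si, 1.81648 mol O.
Total oxygen = 2.71571 mol. Normalization factor = 6/2.71571 = 2.20937.
Ca per 6 O = 0.44706 × 2.20937 = 0.988.

0.988 Ca apfu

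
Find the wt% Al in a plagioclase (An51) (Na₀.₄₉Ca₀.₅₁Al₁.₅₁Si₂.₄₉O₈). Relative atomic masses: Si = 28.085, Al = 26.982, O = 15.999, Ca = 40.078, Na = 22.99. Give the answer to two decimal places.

15.07 wt%

Formula mass = 0.49×22.99 + 0.51×40.078 + 1.51×26.982 + 2.49×28.085 + 8×15.999 = 270.371 g/mol, of which 40.743 g is Al.
So Al makes up 40.743/270.371 = 0.1507 of the mass, i.e. 15.07%.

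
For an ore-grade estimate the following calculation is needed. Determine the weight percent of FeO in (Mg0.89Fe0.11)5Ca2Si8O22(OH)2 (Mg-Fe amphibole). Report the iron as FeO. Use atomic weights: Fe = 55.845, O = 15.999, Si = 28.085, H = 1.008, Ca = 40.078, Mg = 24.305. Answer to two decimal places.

Formula mass = 829.700 g/mol.
0.55 Fe → 0.5500 mol FeO per formula unit; M(FeO) = 71.844, so FeO mass = 39.514 g.
39.514/829.700 × 100 = 4.76 wt%.

4.76 wt%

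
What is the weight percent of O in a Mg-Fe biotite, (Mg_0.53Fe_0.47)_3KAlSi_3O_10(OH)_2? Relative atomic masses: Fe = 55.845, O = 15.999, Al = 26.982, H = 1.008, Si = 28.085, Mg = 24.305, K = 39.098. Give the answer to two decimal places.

41.58 wt%

M((Mg_0.53Fe_0.47)_3KAlSi_3O_10(OH)_2) = 461.725 g/mol.
O contributes 12 × 15.999 = 191.988 g per mole.
191.988/461.725 = 0.4158 → 41.58%.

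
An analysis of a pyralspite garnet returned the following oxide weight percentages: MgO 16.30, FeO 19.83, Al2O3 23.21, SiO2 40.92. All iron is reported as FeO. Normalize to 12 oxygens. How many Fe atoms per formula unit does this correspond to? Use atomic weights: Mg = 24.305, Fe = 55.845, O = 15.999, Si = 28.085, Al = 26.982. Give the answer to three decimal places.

MgO (M=40.304): mol = 0.40443; Mg = 0.40443, O = 0.40443.
FeO (M=71.844): mol = 0.27601; Fe = 0.27601, O = 0.27601.
Al2O3 (M=101.961): mol = 0.22764; Al = 0.45528, O = 0.68292.
SiO2 (M=60.083): mol = 0.68106; Si = 0.68106, O = 1.36212.
ΣO = 2.72548; factor = 12/ΣO = 4.40289.
Fe apfu = 0.27601 × 4.40289 = 1.215.

1.215 Fe apfu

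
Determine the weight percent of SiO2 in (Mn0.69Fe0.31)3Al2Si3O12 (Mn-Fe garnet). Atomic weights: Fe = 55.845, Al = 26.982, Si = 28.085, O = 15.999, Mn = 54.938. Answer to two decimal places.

Molar mass of (Mn0.69Fe0.31)3Al2Si3O12 = 2.07*54.938 + 0.93*55.845 + 2*26.982 + 3*28.085 + 12*15.999 = 495.865 g/mol.
Each formula unit contains 3 Si, equivalent to 3/1 = 3.0000 mol SiO2.
M(SiO2) = 1×28.085 + 2×15.999 = 60.083 g/mol.
Mass of SiO2 per formula unit = 3.0000 × 60.083 = 180.249 g.
SiO2 wt% = 180.249 / 495.865 × 100 = 36.35%.

36.35 wt%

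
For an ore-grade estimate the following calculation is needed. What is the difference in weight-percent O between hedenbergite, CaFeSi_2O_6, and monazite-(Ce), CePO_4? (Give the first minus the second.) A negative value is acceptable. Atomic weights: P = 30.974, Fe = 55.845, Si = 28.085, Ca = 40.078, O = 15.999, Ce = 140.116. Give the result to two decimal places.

M(CaFeSi_2O_6) = 248.087 g/mol, so wt% O = 95.994/248.087 × 100 = 38.69%.
M(CePO_4) = 235.086 g/mol, so wt% O = 63.996/235.086 × 100 = 27.22%.
38.69 − 27.22 = 11.47 pp.

11.47 percentage points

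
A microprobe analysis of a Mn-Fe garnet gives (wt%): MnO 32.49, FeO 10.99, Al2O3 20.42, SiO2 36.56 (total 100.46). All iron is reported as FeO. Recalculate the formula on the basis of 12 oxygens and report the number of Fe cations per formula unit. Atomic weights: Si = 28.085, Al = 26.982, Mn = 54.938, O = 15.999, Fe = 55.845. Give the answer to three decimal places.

MnO (M=70.937): mol = 0.45801; Mn = 0.45801, O = 0.45801.
FeO (M=71.844): mol = 0.15297; Fe = 0.15297, O = 0.15297.
Al2O3 (M=101.961): mol = 0.20027; Al = 0.40054, O = 0.60081.
SiO2 (M=60.083): mol = 0.60849; Si = 0.60849, O = 1.21698.
ΣO = 2.42877; factor = 12/ΣO = 4.94077.
Fe apfu = 0.15297 × 4.94077 = 0.756.

0.756 Fe apfu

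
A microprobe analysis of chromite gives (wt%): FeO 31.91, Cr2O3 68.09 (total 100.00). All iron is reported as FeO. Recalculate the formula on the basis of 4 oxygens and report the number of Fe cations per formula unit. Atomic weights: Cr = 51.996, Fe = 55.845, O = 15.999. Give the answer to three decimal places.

0.994 Fe apfu

FeO: 31.91/71.844 = 0.44416 mol → 0.44416 mol Fe, 0.44416 mol O.
Cr2O3: 68.09/151.989 = 0.44799 mol → 0.89598 mol Cr, 1.34397 mol O.
Total oxygen = 1.78813 mol. Normalization factor = 4/1.78813 = 2.23697.
Fe per 4 O = 0.44416 × 2.23697 = 0.994.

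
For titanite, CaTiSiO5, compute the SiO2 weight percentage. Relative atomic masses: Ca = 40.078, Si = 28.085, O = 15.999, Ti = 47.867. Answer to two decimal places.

M(CaTiSiO5) = 196.025 g/mol; M(SiO2) = 60.083 g/mol.
Moles SiO2 per formula unit = 1 Si ÷ 1 = 1.0000.
SiO2 fraction = (1.0000 × 60.083) / 196.025 = 60.083/196.025 = 0.3065.

30.65 wt%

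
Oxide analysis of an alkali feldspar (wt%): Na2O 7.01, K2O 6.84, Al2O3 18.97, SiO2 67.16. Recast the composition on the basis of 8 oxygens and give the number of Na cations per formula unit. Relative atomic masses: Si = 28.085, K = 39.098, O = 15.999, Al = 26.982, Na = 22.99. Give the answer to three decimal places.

Na2O (M=61.979): mol = 0.11310; Na = 0.22620, O = 0.11310.
K2O (M=94.195): mol = 0.07262; K = 0.14524, O = 0.07262.
Al2O3 (M=101.961): mol = 0.18605; Al = 0.37210, O = 0.55815.
SiO2 (M=60.083): mol = 1.11779; Si = 1.11779, O = 2.23558.
ΣO = 2.97945; factor = 8/ΣO = 2.68506.
Na apfu = 0.22620 × 2.68506 = 0.607.

0.607 Na apfu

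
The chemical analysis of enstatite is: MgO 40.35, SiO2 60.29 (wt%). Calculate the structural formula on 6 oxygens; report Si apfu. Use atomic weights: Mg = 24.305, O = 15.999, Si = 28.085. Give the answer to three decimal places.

2.002 Si apfu

MgO (M=40.304): mol = 1.00114; Mg = 1.00114, O = 1.00114.
SiO2 (M=60.083): mol = 1.00345; Si = 1.00345, O = 2.00690.
ΣO = 3.00804; factor = 6/ΣO = 1.99465.
Si apfu = 1.00345 × 1.99465 = 2.002.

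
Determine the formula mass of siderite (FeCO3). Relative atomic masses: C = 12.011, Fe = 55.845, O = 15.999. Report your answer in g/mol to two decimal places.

The formula mass is the sum 1(55.845) + 1(12.011) + 3(15.999).

115.85 g/mol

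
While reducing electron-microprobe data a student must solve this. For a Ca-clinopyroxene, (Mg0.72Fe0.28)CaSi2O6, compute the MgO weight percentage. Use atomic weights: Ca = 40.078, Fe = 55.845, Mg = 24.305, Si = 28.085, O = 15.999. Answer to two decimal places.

12.88 wt%

Molar mass of (Mg0.72Fe0.28)CaSi2O6 = 0.72·24.305 + 0.28·55.845 + 1·40.078 + 2·28.085 + 6·15.999 = 225.378 g/mol.
Each formula unit contains 0.72 Mg, equivalent to 0.72/1 = 0.7200 mol MgO.
M(MgO) = 1×24.305 + 1×15.999 = 40.304 g/mol.
Mass of MgO per formula unit = 0.7200 × 40.304 = 29.019 g.
MgO wt% = 29.019 / 225.378 × 100 = 12.88%.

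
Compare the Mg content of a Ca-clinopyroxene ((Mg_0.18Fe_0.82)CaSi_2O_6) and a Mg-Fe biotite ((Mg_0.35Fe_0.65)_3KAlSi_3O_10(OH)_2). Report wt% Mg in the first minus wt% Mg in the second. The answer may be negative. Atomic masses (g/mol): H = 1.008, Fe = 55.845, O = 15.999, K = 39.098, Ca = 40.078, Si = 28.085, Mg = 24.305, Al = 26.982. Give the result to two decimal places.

Mg in (Mg_0.18Fe_0.82)CaSi_2O_6: molar mass 242.410 g/mol; 0.18×24.305 = 4.375 g → 1.80 wt%.
Mg in (Mg_0.35Fe_0.65)_3KAlSi_3O_10(OH)_2: molar mass 478.757 g/mol; 1.05×24.305 = 25.520 g → 5.33 wt%.
Difference = 1.80 − 5.33 = -3.53 percentage points.

-3.53 percentage points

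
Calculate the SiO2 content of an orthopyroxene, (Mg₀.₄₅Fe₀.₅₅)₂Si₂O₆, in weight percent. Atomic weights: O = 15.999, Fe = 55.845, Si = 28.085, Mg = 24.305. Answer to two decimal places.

Formula mass = 235.468 g/mol.
2 Si → 2.0000 mol SiO2 per formula unit; M(SiO2) = 60.083, so SiO2 mass = 120.166 g.
120.166/235.468 × 100 = 51.03 wt%.

51.03 wt%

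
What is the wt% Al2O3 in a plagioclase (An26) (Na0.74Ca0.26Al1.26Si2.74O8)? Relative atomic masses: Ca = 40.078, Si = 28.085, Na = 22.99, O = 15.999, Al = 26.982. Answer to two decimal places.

24.11 wt%

M(Na0.74Ca0.26Al1.26Si2.74O8) = 266.375 g/mol; M(Al2O3) = 101.961 g/mol.
Moles Al2O3 per formula unit = 1.26 Al ÷ 2 = 0.6300.
Al2O3 fraction = (0.6300 × 101.961) / 266.375 = 64.235/266.375 = 0.2411.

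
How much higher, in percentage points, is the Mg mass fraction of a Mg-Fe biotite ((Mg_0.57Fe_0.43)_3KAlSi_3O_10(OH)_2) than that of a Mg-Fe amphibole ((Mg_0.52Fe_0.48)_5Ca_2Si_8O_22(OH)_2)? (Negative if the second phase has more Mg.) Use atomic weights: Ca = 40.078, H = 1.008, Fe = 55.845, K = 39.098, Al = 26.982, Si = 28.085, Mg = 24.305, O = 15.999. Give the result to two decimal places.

M((Mg_0.57Fe_0.43)_3KAlSi_3O_10(OH)_2) = 457.941 g/mol, so wt% Mg = 41.562/457.941 × 100 = 9.08%.
M((Mg_0.52Fe_0.48)_5Ca_2Si_8O_22(OH)_2) = 888.049 g/mol, so wt% Mg = 63.193/888.049 × 100 = 7.12%.
9.08 − 7.12 = 1.96 pp.

1.96 percentage points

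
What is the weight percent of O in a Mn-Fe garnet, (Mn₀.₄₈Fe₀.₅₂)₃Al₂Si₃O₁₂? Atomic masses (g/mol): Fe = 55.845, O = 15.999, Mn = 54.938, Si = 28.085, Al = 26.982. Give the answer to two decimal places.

M((Mn₀.₄₈Fe₀.₅₂)₃Al₂Si₃O₁₂) = 496.436 g/mol.
O contributes 12 × 15.999 = 191.988 g per mole.
191.988/496.436 = 0.3867 → 38.67%.

38.67 weight percent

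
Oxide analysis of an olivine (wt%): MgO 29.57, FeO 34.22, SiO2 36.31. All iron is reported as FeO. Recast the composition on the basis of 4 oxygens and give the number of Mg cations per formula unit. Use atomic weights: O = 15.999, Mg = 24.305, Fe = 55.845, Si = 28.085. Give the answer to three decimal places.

MgO: 29.57/40.304 = 0.73367 mol → 0.73367 mol Mg, 0.73367 mol O.
FeO: 34.22/71.844 = 0.47631 mol → 0.47631 mol Fe, 0.47631 mol O.
SiO2: 36.31/60.083 = 0.60433 mol → 0.60433 mol Si, 1.20866 mol O.
Total oxygen = 2.41864 mol. Normalization factor = 4/2.41864 = 1.65382.
Mg per 4 O = 0.73367 × 1.65382 = 1.213.

1.213 Mg apfu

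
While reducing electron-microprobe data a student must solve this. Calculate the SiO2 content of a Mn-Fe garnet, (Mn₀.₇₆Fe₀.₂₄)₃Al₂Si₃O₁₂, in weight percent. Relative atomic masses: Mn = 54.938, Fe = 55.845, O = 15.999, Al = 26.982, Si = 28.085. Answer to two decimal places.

36.36 wt%

M((Mn₀.₇₆Fe₀.₂₄)₃Al₂Si₃O₁₂) = 495.674 g/mol; M(SiO2) = 60.083 g/mol.
Moles SiO2 per formula unit = 3 Si ÷ 1 = 3.0000.
SiO2 fraction = (3.0000 × 60.083) / 495.674 = 180.249/495.674 = 0.3636.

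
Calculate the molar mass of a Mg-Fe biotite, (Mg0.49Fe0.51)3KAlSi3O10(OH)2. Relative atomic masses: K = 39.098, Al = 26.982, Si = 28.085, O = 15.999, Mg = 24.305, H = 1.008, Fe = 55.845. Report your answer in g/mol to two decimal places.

465.51 g/mol

The formula mass is the sum 1.47(24.305) + 1.53(55.845) + 1(39.098) + 1(26.982) + 3(28.085) + 12(15.999) + 2(1.008).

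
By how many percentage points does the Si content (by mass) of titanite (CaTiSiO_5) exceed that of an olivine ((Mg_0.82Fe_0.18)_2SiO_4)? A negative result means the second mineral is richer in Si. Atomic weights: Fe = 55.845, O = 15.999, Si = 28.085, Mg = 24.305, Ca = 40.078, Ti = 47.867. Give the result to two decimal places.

-4.14 percentage points

M(CaTiSiO_5) = 196.025 g/mol, so wt% Si = 28.085/196.025 × 100 = 14.33%.
M((Mg_0.82Fe_0.18)_2SiO_4) = 152.045 g/mol, so wt% Si = 28.085/152.045 × 100 = 18.47%.
14.33 − 18.47 = -4.14 pp.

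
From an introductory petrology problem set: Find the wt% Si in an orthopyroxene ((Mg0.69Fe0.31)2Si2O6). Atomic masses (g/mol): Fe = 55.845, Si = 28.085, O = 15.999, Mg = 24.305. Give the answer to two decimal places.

Molar mass of (Mg0.69Fe0.31)2Si2O6: 1.38*24.305 + 0.62*55.845 + 2*28.085 + 6*15.999 = 220.329 g/mol.
Mass of Si per formula unit: 2 × 28.085 = 56.170 g.
Weight fraction Si = 56.170 / 220.329 = 0.2549.

25.49 weight percent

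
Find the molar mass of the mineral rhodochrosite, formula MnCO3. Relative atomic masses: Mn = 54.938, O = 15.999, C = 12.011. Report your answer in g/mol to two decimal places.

Mn: 1 × 54.938 = 54.9380
C: 1 × 12.011 = 12.0110
O: 3 × 15.999 = 47.9970
Summing the contributions gives the formula mass.

114.95 g/mol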